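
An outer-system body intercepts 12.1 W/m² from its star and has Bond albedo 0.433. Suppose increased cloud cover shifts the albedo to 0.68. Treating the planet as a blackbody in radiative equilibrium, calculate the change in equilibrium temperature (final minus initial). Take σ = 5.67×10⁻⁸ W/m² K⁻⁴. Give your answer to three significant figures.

Initial: T₁ = [S(1−0.433)/(4σ)]^(1/4) = 74.16 K.
Final:   T₂ = [S(1−0.68)/(4σ)]^(1/4) = 64.28 K.
Change: 64.28 − 74.16 = -9.882 K.

-9.88 K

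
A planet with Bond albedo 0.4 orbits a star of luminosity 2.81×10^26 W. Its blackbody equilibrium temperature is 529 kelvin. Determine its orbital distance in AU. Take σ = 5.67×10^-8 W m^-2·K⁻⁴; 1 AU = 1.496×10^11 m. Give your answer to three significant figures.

The flux needed for this T is 4σT⁴/(1−0.4) = 29600 W m^-2.
From L = 4πd²S, d = √(2.81×10^26/(4π·29600)) = 2.748×10^10 m = 0.1837 AU.

0.184 AU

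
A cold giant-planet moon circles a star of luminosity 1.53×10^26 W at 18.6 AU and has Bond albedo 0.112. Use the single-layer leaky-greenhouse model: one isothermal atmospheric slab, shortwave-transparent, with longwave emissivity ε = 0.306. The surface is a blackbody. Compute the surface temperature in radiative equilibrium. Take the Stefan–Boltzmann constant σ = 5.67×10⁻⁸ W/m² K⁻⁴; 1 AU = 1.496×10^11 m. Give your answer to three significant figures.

51.9 K

Orbital distance: d = 18.6 AU = 2.783×10^12 m.
Flux at the orbit: S = L/(4πd²) = 1.53×10^26/(4π·(2.78×10^12)²) = 1.573 W/m².
The planet radiates to space at T_e = [S(1−α)/(4σ)]^(1/4) = 49.81 K.
Surface balance with a leaky layer gives σT_s⁴ = σT_e⁴·2/(2−ε), so T_s = T_e·[2/(2−0.306)]^(1/4) = 51.92 K.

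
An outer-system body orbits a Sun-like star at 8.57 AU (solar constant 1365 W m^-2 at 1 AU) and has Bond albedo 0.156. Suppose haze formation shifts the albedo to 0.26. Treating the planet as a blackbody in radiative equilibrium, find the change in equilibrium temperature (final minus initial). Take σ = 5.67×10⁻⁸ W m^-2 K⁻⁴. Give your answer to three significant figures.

Irradiance scales as 1/d², so S = 1365 W m^-2 × (1/8.57)² = 18.59 W m^-2.
With α = 0.156, T₁ = 91.19 K.
With α = 0.26, T₂ = 88.24 K.
Change: 88.24 − 91.19 = -2.949 K.

-2.95 K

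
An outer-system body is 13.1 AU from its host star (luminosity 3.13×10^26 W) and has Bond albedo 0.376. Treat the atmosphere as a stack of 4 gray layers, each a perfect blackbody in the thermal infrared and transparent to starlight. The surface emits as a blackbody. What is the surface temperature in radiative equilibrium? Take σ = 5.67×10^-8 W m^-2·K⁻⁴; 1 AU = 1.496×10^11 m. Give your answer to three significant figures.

97.2 K

d = 13.1 × 1.496×10^11 m = 1.960×10^12 m.
Spreading L over a sphere of radius d: S = 3.13×10^26/(4π·1.96×10^12²) = 6.485 W m^-2.
OLR = S(1−α)/4 = 1.012 W m^-2; the top layer radiates at T_e = 64.99 K.
With N = 4 opaque layers, T_s = (N+1)^(1/4)·T_e = 5^(1/4)·64.99 = 97.19 K.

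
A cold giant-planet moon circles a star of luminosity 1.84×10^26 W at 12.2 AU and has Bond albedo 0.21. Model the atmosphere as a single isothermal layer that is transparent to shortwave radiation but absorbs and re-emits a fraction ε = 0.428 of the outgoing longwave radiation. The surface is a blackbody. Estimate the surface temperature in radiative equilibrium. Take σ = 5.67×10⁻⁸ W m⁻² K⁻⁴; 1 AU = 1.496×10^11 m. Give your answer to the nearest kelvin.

66 kelvin

d = 12.2 × 1.496×10^11 m = 1.825×10^12 m.
Flux at the orbit: S = L/(4πd²) = 1.84×10^26/(4π·(1.83×10^12)²) = 4.396 W m⁻².
Effective emission temperature (TOA balance): σT_e⁴ = S(1−α)/4 = 0.8681 W m⁻² → T_e = 62.55 K.
For a single slab of emissivity ε, T_s⁴ = 2T_e⁴/(2−ε); thus T_s = 62.55·(1.272)^(1/4) = 66.43 K.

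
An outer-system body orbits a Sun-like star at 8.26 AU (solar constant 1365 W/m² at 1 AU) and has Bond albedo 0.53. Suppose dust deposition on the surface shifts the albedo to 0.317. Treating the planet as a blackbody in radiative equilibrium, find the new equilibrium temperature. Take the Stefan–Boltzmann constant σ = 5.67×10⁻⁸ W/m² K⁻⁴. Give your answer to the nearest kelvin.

88 K

Irradiance scales as 1/d², so S = 1365 W/m² × (1/8.26)² = 20.01 W/m².
With the new albedo, S(1−α₂)/4 = 3.416 W/m², so T₂ = 88.10 K.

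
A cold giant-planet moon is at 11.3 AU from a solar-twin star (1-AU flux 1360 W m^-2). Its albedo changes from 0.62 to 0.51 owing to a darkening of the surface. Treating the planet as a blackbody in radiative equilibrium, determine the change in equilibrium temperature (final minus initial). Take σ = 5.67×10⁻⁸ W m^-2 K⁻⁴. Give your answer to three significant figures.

4.27 K

By the inverse-square law, S = 1360/11.3² = 10.65 W m^-2.
Initial: T₁ = [S(1−0.62)/(4σ)]^(1/4) = 65.00 K.
Final:   T₂ = [S(1−0.51)/(4σ)]^(1/4) = 69.26 K.
ΔT = T₂ − T₁ = 4.265 K.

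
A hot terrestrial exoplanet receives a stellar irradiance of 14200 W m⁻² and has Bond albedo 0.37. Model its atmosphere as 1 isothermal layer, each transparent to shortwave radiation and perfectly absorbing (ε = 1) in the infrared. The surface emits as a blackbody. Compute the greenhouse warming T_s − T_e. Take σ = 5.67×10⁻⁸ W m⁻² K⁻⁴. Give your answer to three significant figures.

84.3 kelvin

The effective emission temperature is T_e = [S(1−α)/(4σ)]^¼ = 445.7 K.
T_s = (N+1)^(1/4)·T_e = 530.0 K.
Warming: T_s − T_e = 84.32 K.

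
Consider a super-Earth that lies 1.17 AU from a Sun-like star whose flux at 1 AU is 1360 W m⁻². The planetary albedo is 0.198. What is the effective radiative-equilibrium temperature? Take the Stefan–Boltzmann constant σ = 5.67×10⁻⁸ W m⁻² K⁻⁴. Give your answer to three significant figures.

Flux at the orbit: S = 1360/(1.17)² = 993.5 W m⁻².
The planet absorbs (1−α)S over its disc πR² and re-emits over 4πR², so the mean absorbed flux is (1−0.198)·993.5/4 = 199.2 W m⁻².
In equilibrium σT⁴ equals this, so T = 243.5 K.

243 kelvin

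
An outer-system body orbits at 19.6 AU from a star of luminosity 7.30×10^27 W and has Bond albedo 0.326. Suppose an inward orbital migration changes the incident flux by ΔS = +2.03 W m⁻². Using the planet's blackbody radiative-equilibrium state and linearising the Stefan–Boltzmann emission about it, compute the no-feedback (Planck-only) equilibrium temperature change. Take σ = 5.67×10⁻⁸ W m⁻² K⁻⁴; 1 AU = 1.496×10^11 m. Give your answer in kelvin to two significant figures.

d = 19.6 × 1.496×10^11 m = 2.932×10^12 m.
S = L/(4πd²) = 67.57 W m⁻².
The baseline emission temperature is T_e = 119.0 K.
TOA radiative forcing: ΔF = (1−α)ΔS/4 = 0.674·(+2.03)/4 = 0.3421 W m⁻².
The Planck feedback parameter is 4σT_e³ = 0.3826 W m⁻²/K.
ΔT₀ = ΔF/λ_P = 0.3421/0.3826 = 0.894 K.

0.89 kelvin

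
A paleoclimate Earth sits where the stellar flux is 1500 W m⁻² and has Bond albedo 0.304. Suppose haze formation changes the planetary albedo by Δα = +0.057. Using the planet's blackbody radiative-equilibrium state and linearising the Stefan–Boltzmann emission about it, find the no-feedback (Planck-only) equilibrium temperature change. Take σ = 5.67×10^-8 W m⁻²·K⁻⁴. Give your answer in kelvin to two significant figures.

-5.3 kelvin

Unperturbed T_e = [1500·(1−0.304)/(4σ)]^¼ = 260.5 K.
The change in absorbed flux is Δ[S(1−α)/4] = −SΔα/4 = -21.38 W m⁻².
The Planck feedback parameter is 4σT_e³ = 4.008 W m⁻²/K.
ΔT₀ = ΔF/λ_P = -21.38/4.008 = -5.33 K.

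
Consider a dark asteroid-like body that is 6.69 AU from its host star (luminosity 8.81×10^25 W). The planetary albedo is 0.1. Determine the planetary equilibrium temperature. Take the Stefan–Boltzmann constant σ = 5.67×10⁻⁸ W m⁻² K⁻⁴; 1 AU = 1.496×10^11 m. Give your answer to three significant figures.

d = 6.69 × 1.496×10^11 m = 1.001×10^12 m.
S = L/(4πd²) = 6.999 W m⁻².
Averaging over the sphere, the absorbed flux is S(1−α)/4 = 1.575 W m⁻².
Set σT⁴ = 1.575 → T = (1.575/σ)^(1/4) = 72.60 K.

72.6 K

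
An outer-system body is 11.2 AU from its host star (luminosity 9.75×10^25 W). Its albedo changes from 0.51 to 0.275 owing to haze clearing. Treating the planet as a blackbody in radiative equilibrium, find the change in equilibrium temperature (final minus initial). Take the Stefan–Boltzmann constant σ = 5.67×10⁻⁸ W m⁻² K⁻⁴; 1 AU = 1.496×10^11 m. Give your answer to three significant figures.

5.09 K

d = 11.2 × 1.496×10^11 m = 1.676×10^12 m.
Spreading L over a sphere of radius d: S = 9.75×10^25/(4π·1.68×10^12²) = 2.764 W m⁻².
With α = 0.51, T₁ = 49.43 K.
Final:   T₂ = [S(1−0.275)/(4σ)]^(1/4) = 54.52 K.
Change: 54.52 − 49.43 = 5.087 K.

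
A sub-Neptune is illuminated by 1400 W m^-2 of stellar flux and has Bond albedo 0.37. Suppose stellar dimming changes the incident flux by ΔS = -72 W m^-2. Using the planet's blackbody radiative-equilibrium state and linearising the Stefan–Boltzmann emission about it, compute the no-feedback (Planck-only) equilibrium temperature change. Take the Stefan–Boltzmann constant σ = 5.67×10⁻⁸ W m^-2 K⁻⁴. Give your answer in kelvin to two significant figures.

-3.2 K

Reference equilibrium: T_e = [S(1−α)/(4σ)]^(1/4) = 249.7 K.
TOA radiative forcing: ΔF = (1−α)ΔS/4 = 0.63·(-72)/4 = -11.34 W m^-2.
Planck response: λ_P = 4σT_e³ = 4·5.67×10⁻⁸·(249.7)³ = 3.532 W m^-2/K.
So ΔT₀ = -11.34/3.532 = -3.21 K.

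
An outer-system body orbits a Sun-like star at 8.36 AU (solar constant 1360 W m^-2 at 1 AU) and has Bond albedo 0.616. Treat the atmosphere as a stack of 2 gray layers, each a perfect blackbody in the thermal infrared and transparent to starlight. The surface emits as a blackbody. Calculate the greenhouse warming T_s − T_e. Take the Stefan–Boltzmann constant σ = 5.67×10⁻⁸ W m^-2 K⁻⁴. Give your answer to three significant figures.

23.9 K

Irradiance scales as 1/d², so S = 1360 W m^-2 × (1/8.36)² = 19.46 W m^-2.
Top-of-atmosphere balance: σT_e⁴ = S(1−α)/4 = 1.868 W m^-2 → T_e = 75.76 K.
T_s = (N+1)^(1/4)·T_e = 99.71 K.
Warming: T_s − T_e = 23.95 K.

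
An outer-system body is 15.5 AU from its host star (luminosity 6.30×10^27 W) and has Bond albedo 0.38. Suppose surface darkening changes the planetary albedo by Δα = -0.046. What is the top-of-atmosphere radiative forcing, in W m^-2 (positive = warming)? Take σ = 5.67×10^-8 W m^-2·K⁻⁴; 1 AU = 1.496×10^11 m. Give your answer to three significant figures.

d = 15.5 × 1.496×10^11 m = 2.319×10^12 m.
Spreading L over a sphere of radius d: S = 6.30×10^27/(4π·2.32×10^12²) = 93.24 W m^-2.
TOA radiative forcing: ΔF = −S·Δα/4 = −93.24·(-0.046)/4 = 1.072 W m^-2.

1.07 W m^-2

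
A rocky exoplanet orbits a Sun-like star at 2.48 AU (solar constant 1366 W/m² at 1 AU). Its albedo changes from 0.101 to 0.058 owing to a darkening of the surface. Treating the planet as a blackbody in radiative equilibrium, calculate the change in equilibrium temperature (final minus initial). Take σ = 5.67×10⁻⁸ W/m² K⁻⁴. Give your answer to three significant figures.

Irradiance scales as 1/d², so S = 1366 W/m² × (1/2.48)² = 222.1 W/m².
With α = 0.101, T₁ = 172.3 K.
With α = 0.058, T₂ = 174.3 K.
ΔT = T₂ − T₁ = 2.024 K.

2.02 K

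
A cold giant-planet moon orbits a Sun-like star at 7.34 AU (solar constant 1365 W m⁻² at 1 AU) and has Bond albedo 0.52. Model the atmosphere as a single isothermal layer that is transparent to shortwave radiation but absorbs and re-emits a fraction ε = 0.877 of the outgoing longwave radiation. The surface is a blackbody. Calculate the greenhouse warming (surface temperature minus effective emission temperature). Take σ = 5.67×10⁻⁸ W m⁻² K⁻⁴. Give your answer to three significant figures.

Flux at the orbit: S = 1365/(7.34)² = 25.34 W m⁻².
Effective emission temperature (TOA balance): σT_e⁴ = S(1−α)/4 = 3.040 W m⁻² → T_e = 85.57 K.
The surface balance (absorbed SW + ε·downward IR = σT_s⁴) with T_a⁴ = T_s⁴/2 reduces to T_s = T_e·[2/(2−ε)]^¼ = 98.85 K.
The atmosphere warms the surface by 13.28 K.

13.3 K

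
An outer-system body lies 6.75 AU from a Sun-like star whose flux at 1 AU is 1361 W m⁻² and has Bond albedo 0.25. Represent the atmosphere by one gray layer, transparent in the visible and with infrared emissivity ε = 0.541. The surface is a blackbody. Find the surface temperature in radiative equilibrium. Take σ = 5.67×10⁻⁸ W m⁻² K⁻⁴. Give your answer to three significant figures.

By the inverse-square law, S = 1361/6.75² = 29.87 W m⁻².
Effective emission temperature (TOA balance): σT_e⁴ = S(1−α)/4 = 5.601 W m⁻² → T_e = 99.69 K.
For a single slab of emissivity ε, T_s⁴ = 2T_e⁴/(2−ε); thus T_s = 99.69·(1.371)^(1/4) = 107.9 K.

108 K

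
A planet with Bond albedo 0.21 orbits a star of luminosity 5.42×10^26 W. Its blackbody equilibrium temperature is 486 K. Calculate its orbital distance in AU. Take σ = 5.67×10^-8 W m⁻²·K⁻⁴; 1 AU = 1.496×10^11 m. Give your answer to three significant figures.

0.347 AU

The flux needed for this T is 4σT⁴/(1−0.21) = 16020 W m⁻².
S = L/(4πd²) → d = √(L/4πS) = √(5.42×10^26/(4π·16020)) = 5.189×10^10 m = 0.3469 AU.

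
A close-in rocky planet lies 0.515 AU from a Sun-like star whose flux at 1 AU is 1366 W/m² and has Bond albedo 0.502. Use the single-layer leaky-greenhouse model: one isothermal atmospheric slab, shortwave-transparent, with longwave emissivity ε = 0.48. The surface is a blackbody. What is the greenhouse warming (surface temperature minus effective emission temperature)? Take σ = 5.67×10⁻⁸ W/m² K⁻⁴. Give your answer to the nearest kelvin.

Flux at the orbit: S = 1366/(0.515)² = 5150 W/m².
The planet radiates to space at T_e = [S(1−α)/(4σ)]^(1/4) = 326.1 K.
Surface balance with a leaky layer gives σT_s⁴ = σT_e⁴·2/(2−ε), so T_s = T_e·[2/(2−0.48)]^(1/4) = 349.3 K.
Greenhouse warming: T_s − T_e = 23.16 K.

23 kelvin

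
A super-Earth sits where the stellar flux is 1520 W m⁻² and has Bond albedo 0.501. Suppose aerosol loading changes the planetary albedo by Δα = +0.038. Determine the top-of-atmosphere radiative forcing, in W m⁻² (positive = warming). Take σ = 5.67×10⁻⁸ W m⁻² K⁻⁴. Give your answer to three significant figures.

-14.4 W m⁻²

ΔF = −(S/4)Δα = −(1520/4)×(+0.038) = -14.44 W m⁻².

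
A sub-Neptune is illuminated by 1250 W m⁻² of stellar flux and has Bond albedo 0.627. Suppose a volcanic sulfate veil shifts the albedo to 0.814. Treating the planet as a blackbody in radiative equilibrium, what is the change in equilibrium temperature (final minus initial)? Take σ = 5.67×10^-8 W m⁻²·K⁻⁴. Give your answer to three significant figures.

-34.0 K

Before: T₁ = [1250·0.373/(4σ)]^(1/4) = 212.9 K.
With α = 0.814, T₂ = 178.9 K.
Change: 178.9 − 212.9 = -34.00 K.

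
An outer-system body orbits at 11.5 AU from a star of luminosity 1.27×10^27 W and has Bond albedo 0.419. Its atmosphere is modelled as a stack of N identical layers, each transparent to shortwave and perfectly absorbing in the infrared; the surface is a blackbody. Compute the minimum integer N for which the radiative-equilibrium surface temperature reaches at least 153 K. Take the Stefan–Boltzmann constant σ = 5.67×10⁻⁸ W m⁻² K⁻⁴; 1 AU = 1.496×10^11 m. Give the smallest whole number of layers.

d = 11.5 × 1.496×10^11 m = 1.720×10^12 m.
S = L/(4πd²) = 34.15 W m⁻².
OLR = S(1−α)/4 = 4.960 W m⁻²; the top layer radiates at T_e = 96.71 K.
Need (N+1)T_e⁴ ≥ T_s⁴, i.e. N+1 ≥ (153/96.71)⁴ = 6.265.
Rounding up, N = 6.

6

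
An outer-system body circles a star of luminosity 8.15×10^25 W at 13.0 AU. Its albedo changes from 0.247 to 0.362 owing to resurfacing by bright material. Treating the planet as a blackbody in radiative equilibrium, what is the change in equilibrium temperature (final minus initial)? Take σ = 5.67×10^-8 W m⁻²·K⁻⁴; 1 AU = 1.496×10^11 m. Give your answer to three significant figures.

-1.98 K

d = 13.0 × 1.496×10^11 m = 1.945×10^12 m.
Flux at the orbit: S = L/(4πd²) = 8.15×10^25/(4π·(1.94×10^12)²) = 1.715 W m⁻².
Initial: T₁ = [S(1−0.247)/(4σ)]^(1/4) = 48.85 K.
After:  T₂ = [1.715·0.638/(4σ)]^(1/4) = 46.86 K.
ΔT = T₂ − T₁ = -1.982 K.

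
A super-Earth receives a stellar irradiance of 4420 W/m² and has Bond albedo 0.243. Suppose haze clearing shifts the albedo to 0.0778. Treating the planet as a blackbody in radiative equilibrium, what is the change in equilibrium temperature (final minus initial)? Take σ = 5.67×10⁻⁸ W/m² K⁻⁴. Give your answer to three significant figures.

Initial: T₁ = [S(1−0.243)/(4σ)]^(1/4) = 348.5 K.
With α = 0.0778, T₂ = 366.1 K.
ΔT = T₂ − T₁ = 17.63 K.

17.6 K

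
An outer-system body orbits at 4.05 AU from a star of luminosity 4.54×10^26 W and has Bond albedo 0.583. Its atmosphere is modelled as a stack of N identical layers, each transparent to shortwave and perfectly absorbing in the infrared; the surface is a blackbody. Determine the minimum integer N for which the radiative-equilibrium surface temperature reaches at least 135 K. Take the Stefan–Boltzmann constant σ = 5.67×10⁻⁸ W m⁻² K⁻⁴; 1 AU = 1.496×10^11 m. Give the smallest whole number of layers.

1

Orbital distance: d = 4.05 AU = 6.059×10^11 m.
Spreading L over a sphere of radius d: S = 4.54×10^26/(4π·6.06×10^11²) = 98.42 W m⁻².
Top-of-atmosphere balance: σT_e⁴ = S(1−α)/4 = 10.26 W m⁻² → T_e = 116.0 K.
Need (N+1)T_e⁴ ≥ T_s⁴, i.e. N+1 ≥ (135/116.0)⁴ = 1.836.
The minimum whole number is N = 1.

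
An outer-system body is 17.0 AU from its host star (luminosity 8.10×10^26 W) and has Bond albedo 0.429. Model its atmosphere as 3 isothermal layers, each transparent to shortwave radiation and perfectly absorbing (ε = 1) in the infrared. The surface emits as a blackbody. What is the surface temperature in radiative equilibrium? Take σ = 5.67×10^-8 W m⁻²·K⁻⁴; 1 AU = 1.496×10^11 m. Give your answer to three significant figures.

d = 17.0 × 1.496×10^11 m = 2.543×10^12 m.
S = L/(4πd²) = 9.966 W m⁻².
The effective emission temperature is T_e = [S(1−α)/(4σ)]^¼ = 70.77 K.
Layer-by-layer balance gives σT_s⁴ = (N+1)σT_e⁴, so T_s = 4^¼·70.77 = 100.1 K.

100 kelvin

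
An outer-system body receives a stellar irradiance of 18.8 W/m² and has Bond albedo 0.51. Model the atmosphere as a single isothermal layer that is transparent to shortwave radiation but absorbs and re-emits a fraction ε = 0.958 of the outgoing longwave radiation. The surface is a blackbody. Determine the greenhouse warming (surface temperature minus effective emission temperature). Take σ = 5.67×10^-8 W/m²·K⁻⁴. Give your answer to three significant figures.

14.1 K

Effective emission temperature (TOA balance): σT_e⁴ = S(1−α)/4 = 2.303 W/m² → T_e = 79.83 K.
The surface balance (absorbed SW + ε·downward IR = σT_s⁴) with T_a⁴ = T_s⁴/2 reduces to T_s = T_e·[2/(2−ε)]^¼ = 93.97 K.
T_s − T_e = 93.97 − 79.83 = 14.13 K.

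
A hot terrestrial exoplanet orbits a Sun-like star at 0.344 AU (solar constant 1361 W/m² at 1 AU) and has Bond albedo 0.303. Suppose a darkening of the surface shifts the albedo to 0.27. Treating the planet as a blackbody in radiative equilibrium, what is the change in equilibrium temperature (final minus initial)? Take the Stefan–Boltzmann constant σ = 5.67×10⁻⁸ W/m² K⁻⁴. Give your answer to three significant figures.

Flux at the orbit: S = 1361/(0.344)² = 11500 W/m².
With α = 0.303, T₁ = 433.6 K.
Final:   T₂ = [S(1−0.27)/(4σ)]^(1/4) = 438.6 K.
ΔT = T₂ − T₁ = 5.044 K.

5.04 kelvin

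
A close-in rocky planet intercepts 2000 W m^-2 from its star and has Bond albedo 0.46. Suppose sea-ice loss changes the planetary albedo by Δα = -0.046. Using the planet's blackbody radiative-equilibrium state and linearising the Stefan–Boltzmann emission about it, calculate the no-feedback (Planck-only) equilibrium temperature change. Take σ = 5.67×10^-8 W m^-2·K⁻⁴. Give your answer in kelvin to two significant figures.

5.6 K

Reference equilibrium: T_e = [S(1−α)/(4σ)]^(1/4) = 262.7 K.
TOA radiative forcing: ΔF = −S·Δα/4 = −2000·(-0.046)/4 = 23.00 W m^-2.
The Planck feedback parameter is 4σT_e³ = 4.111 W m^-2/K.
Hence the no-feedback warming is ΔF/(4σT_e³) = 5.59 K.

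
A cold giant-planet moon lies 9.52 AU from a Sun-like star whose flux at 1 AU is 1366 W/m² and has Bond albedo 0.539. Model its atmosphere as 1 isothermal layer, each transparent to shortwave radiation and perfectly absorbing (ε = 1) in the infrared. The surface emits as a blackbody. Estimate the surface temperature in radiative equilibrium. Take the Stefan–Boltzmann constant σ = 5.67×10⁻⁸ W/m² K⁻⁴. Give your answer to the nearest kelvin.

Irradiance scales as 1/d², so S = 1366 W/m² × (1/9.52)² = 15.07 W/m².
OLR = S(1−α)/4 = 1.737 W/m²; the top layer radiates at T_e = 74.40 K.
With N = 1 opaque layers, T_s = (N+1)^(1/4)·T_e = 2^(1/4)·74.40 = 88.47 K.

88 K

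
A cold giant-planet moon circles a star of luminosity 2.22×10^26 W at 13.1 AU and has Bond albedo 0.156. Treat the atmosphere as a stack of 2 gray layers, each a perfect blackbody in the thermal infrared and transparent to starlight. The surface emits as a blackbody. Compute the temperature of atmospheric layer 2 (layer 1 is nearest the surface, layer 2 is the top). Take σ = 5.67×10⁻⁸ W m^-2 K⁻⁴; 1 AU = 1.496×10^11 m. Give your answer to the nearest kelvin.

Orbital distance: d = 13.1 AU = 1.960×10^12 m.
Spreading L over a sphere of radius d: S = 2.22×10^26/(4π·1.96×10^12²) = 4.600 W m^-2.
OLR = S(1−α)/4 = 0.9706 W m^-2; the top layer radiates at T_e = 64.32 K.
Each opaque layer satisfies 2T_j⁴ = T_{j−1}⁴ + T_{j+1}⁴, giving T_k⁴ = (N+1−k)T_e⁴.
T_2 = (1)^(1/4)·64.32 = 64.32 K.

64 kelvin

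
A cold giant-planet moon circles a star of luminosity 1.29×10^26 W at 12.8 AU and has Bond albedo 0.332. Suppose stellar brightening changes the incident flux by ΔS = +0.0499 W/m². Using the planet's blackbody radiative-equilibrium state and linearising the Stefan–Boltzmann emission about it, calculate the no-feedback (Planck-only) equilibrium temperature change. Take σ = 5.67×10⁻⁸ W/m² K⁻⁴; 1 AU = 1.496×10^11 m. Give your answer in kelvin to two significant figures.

d = 12.8 × 1.496×10^11 m = 1.915×10^12 m.
Flux at the orbit: S = L/(4πd²) = 1.29×10^26/(4π·(1.91×10^12)²) = 2.800 W/m².
The baseline emission temperature is T_e = 53.59 K.
TOA radiative forcing: ΔF = (1−α)ΔS/4 = 0.668·(+0.0499)/4 = 0.008333 W/m².
Linearising σT⁴ gives d(σT⁴)/dT = 4σT_e³ = 0.03490 W/m² per K.
Hence the no-feedback warming is ΔF/(4σT_e³) = 0.239 K.

0.24 kelvin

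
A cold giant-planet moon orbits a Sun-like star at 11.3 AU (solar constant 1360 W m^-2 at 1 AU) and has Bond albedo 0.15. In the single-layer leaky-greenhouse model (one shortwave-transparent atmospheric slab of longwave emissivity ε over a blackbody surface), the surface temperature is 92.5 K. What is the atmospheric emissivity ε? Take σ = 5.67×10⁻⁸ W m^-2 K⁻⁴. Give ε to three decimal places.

0.910

By the inverse-square law, S = 1360/11.3² = 10.65 W m^-2.
Effective temperature: T_e = [S(1−α)/(4σ)]^(1/4) = 79.49 K.
T_s⁴ = T_e⁴·2/(2−ε) → ε = 2 − 2(T_e/T_s)⁴ = 2 − 2·(79.49/92.5)⁴ = 0.9095.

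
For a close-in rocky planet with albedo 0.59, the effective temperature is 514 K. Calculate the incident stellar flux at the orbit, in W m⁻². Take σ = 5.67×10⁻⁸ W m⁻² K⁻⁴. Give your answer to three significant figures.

From S(1−α)/4 = σT⁴: S = 4σT⁴/(1−α).
σT⁴ = 5.67×10⁻⁸·(514)⁴ = 3958 W m⁻².
S = 4·3958/0.41 = 38610 W m⁻².

38600 W m⁻²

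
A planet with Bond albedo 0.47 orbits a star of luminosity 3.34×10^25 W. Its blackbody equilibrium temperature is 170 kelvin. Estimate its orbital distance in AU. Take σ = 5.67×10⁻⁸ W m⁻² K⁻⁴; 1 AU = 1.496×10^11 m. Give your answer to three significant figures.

0.576 AU

The flux needed for this T is 4σT⁴/(1−0.47) = 357.4 W m⁻².
S = L/(4πd²) → d = √(L/4πS) = √(3.34×10^25/(4π·357.4)) = 8.624×10^10 m = 0.5764 AU.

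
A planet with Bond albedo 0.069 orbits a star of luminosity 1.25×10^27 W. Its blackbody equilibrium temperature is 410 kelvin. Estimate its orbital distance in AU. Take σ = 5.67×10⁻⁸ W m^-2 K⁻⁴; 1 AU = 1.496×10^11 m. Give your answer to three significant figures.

The flux needed for this T is 4σT⁴/(1−0.069) = 6884 W m^-2.
Then d = [L/(4πS)]^(1/2) = 1.202×10^11 m, i.e. 0.8035 AU.

0.804 AU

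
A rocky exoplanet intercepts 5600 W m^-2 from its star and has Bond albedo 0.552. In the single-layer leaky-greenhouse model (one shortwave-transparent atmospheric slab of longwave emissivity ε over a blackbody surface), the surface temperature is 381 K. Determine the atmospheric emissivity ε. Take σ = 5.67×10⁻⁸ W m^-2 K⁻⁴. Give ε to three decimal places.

First, T_e = [5600·(1−0.552)/(4σ)]^(1/4) = 324.3 K.
Inverting T_s⁴ = 2T_e⁴/(2−ε): (T_e/T_s)⁴ = 0.5250, so ε = 2(1 − 0.5250) = 0.9501.

0.950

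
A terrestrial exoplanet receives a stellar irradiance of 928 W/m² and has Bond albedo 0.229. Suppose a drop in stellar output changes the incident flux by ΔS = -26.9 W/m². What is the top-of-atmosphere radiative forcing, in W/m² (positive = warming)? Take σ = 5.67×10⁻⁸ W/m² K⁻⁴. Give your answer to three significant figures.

Only a fraction (1−α) is absorbed and it's spread over 4πR², so ΔF = (1−α)ΔS/4 = -5.185 W/m².

-5.18 W/m²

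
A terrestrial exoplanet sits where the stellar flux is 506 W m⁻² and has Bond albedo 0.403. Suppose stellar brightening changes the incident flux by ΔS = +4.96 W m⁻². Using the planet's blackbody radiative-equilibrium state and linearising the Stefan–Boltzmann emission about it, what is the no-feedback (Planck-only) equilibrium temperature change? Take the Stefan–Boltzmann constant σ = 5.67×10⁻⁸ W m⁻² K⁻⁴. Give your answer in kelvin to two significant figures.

0.47 kelvin

The baseline emission temperature is T_e = 191.0 K.
ΔF = Δ[S(1−α)]/4 = (1−0.403)·+4.96/4 = 0.7403 W m⁻².
Linearising σT⁴ gives d(σT⁴)/dT = 4σT_e³ = 1.581 W m⁻² per K.
So ΔT₀ = 0.7403/1.581 = 0.468 K.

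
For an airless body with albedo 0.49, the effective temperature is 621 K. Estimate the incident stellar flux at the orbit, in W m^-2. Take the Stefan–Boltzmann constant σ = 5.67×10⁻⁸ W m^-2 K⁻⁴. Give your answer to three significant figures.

66100 W m^-2

Invert the energy balance for S: S = 4σT⁴/(1−α).
The emitted flux is σT⁴ = 8432 W m^-2.
S = 4·8432/0.51 = 66140 W m^-2.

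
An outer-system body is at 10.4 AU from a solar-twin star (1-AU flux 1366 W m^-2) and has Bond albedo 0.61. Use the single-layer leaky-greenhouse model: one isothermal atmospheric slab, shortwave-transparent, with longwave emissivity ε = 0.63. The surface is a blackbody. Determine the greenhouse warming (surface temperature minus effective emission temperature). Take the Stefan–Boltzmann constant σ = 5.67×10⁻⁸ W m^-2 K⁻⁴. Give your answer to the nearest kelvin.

Flux at the orbit: S = 1366/(10.4)² = 12.63 W m^-2.
At the top of the atmosphere, σT_e⁴ = S(1−α)/4 = 1.231 W m^-2, giving T_e = 68.27 K.
For a single slab of emissivity ε, T_s⁴ = 2T_e⁴/(2−ε); thus T_s = 68.27·(1.46)^(1/4) = 75.04 K.
Greenhouse warming: T_s − T_e = 6.772 K.

7 K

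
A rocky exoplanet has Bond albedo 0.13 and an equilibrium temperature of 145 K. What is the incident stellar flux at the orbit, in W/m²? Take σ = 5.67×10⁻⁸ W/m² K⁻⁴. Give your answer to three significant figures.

115 W/m²

Invert the energy balance for S: S = 4σT⁴/(1−α).
The emitted flux is σT⁴ = 25.06 W/m².
So S = 4×25.06/(1−0.13) = 115.2 W/m².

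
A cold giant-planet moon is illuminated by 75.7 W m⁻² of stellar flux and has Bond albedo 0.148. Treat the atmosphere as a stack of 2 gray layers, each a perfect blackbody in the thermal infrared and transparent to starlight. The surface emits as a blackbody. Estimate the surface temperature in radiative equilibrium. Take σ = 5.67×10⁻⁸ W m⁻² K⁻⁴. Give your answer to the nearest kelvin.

OLR = S(1−α)/4 = 16.12 W m⁻²; the top layer radiates at T_e = 129.9 K.
With N = 2 opaque layers, T_s = (N+1)^(1/4)·T_e = 3^(1/4)·129.9 = 170.9 K.

171 kelvin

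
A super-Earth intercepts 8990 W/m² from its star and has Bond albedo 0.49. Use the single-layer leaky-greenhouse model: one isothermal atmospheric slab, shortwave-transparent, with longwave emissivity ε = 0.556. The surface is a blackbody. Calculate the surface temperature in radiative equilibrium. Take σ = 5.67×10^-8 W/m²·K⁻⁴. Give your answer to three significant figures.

409 kelvin

The planet radiates to space at T_e = [S(1−α)/(4σ)]^(1/4) = 377.1 K.
The surface balance (absorbed SW + ε·downward IR = σT_s⁴) with T_a⁴ = T_s⁴/2 reduces to T_s = T_e·[2/(2−ε)]^¼ = 409.1 K.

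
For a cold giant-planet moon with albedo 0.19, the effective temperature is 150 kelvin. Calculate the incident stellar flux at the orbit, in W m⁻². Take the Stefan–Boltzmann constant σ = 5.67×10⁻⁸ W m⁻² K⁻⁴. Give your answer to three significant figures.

From S(1−α)/4 = σT⁴: S = 4σT⁴/(1−α).
σT⁴ = 5.67×10⁻⁸·(150)⁴ = 28.70 W m⁻².
S = 4·28.70/0.81 = 141.7 W m⁻².

142 W m⁻²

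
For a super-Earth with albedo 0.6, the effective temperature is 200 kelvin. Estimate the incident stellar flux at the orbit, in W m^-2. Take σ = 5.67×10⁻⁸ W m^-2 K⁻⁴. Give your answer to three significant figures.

From S(1−α)/4 = σT⁴: S = 4σT⁴/(1−α).
The emitted flux is σT⁴ = 90.72 W m^-2.
So S = 4×90.72/(1−0.6) = 907.2 W m^-2.

907 W m^-2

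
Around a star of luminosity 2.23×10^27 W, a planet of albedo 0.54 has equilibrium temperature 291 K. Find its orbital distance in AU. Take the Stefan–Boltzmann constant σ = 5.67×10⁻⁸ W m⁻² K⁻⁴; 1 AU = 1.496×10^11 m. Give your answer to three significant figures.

Required flux: S = 4σT⁴/(1−α) = 3536 W m⁻².
From L = 4πd²S, d = √(2.23×10^27/(4π·3536)) = 2.240×10^11 m = 1.498 AU.

1.50 AU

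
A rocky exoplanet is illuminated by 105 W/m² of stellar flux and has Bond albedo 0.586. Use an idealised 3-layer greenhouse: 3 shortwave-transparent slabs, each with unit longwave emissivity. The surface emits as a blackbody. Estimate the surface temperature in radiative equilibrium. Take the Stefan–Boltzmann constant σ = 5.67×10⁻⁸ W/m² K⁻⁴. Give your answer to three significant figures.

166 K

Top-of-atmosphere balance: σT_e⁴ = S(1−α)/4 = 10.87 W/m² → T_e = 117.7 K.
With N = 3 opaque layers, T_s = (N+1)^(1/4)·T_e = 4^(1/4)·117.7 = 166.4 K.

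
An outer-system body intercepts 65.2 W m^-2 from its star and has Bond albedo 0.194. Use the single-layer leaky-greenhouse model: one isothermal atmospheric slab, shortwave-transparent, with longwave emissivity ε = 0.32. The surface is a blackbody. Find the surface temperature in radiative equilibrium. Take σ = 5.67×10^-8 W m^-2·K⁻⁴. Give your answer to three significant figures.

The planet radiates to space at T_e = [S(1−α)/(4σ)]^(1/4) = 123.4 K.
For a single slab of emissivity ε, T_s⁴ = 2T_e⁴/(2−ε); thus T_s = 123.4·(1.19)^(1/4) = 128.9 K.

129 K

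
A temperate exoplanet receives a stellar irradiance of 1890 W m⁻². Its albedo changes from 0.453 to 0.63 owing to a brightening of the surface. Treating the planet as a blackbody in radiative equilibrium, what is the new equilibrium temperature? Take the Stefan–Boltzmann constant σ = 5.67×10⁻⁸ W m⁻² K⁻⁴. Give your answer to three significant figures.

236 K

With the new albedo, S(1−α₂)/4 = 174.8 W m⁻², so T₂ = 235.6 K.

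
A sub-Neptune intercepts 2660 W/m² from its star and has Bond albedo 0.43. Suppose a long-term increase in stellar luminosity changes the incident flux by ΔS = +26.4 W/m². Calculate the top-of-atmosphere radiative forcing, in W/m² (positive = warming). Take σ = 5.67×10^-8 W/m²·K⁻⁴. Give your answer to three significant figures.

3.76 W/m²

Only a fraction (1−α) is absorbed and it's spread over 4πR², so ΔF = (1−α)ΔS/4 = 3.762 W/m².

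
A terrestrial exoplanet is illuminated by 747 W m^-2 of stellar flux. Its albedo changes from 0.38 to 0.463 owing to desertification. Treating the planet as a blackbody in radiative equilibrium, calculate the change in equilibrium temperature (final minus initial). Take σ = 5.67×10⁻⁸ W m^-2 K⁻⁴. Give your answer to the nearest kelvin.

-8 K

With α = 0.38, T₁ = 212.6 K.
Final:   T₂ = [S(1−0.463)/(4σ)]^(1/4) = 205.1 K.
Change: 205.1 − 212.6 = -7.502 K.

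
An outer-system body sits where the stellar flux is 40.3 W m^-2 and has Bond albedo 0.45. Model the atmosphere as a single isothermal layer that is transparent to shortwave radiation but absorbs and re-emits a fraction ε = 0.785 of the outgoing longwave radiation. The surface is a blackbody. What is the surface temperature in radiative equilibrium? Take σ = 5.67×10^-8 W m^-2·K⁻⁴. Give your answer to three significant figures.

113 kelvin

Effective emission temperature (TOA balance): σT_e⁴ = S(1−α)/4 = 5.541 W m^-2 → T_e = 99.43 K.
Surface balance with a leaky layer gives σT_s⁴ = σT_e⁴·2/(2−ε), so T_s = T_e·[2/(2−0.785)]^(1/4) = 112.6 K.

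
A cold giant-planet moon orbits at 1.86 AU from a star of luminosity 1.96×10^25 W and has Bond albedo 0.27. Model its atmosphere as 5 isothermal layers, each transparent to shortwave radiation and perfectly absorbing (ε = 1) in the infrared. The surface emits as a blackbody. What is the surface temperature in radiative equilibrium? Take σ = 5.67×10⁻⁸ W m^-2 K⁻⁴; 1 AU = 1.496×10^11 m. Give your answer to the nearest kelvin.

140 K

d = 1.86 × 1.496×10^11 m = 2.783×10^11 m.
Flux at the orbit: S = L/(4πd²) = 1.96×10^25/(4π·(2.78×10^11)²) = 20.14 W m^-2.
Top-of-atmosphere balance: σT_e⁴ = S(1−α)/4 = 3.676 W m^-2 → T_e = 89.73 K.
Layer-by-layer balance gives σT_s⁴ = (N+1)σT_e⁴, so T_s = 6^¼·89.73 = 140.4 K.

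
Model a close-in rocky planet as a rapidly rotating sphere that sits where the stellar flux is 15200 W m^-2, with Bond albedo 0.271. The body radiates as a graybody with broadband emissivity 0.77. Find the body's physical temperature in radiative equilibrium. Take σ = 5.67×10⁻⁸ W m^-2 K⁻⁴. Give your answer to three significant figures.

502 K

Averaging over the sphere, the absorbed flux is S(1−α)/4 = 2770 W m^-2.
Radiative balance εσT⁴ = 2770 gives T = [2770/(0.77·σ)]^(1/4) = 501.9 K.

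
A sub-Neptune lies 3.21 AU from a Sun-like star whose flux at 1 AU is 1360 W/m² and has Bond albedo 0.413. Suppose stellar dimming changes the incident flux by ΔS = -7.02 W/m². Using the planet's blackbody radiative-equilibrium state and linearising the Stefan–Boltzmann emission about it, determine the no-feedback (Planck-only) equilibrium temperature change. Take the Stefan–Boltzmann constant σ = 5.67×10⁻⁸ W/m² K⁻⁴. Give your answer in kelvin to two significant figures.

Irradiance scales as 1/d², so S = 1360 W/m² × (1/3.21)² = 132.0 W/m².
Reference equilibrium: T_e = [S(1−α)/(4σ)]^(1/4) = 136.0 K.
TOA radiative forcing: ΔF = (1−α)ΔS/4 = 0.587·(-7.02)/4 = -1.030 W/m².
Linearising σT⁴ gives d(σT⁴)/dT = 4σT_e³ = 0.5699 W/m² per K.
ΔT₀ = ΔF/λ_P = -1.030/0.5699 = -1.81 K.

-1.8 K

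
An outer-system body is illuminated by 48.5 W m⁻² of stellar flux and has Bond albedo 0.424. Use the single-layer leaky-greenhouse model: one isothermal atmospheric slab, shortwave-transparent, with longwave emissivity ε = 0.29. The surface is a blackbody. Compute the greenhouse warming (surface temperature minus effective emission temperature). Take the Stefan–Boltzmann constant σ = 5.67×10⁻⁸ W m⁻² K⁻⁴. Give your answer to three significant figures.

4.21 kelvin

At the top of the atmosphere, σT_e⁴ = S(1−α)/4 = 6.984 W m⁻², giving T_e = 105.3 K.
For a single slab of emissivity ε, T_s⁴ = 2T_e⁴/(2−ε); thus T_s = 105.3·(1.17)^(1/4) = 109.6 K.
T_s − T_e = 109.6 − 105.3 = 4.208 K.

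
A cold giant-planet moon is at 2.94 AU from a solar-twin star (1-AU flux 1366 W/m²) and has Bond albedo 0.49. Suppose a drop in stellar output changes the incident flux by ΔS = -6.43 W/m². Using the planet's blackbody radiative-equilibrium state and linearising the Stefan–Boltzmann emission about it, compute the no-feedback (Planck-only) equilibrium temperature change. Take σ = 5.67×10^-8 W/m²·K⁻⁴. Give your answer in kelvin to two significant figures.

Flux at the orbit: S = 1366/(2.94)² = 158.0 W/m².
The baseline emission temperature is T_e = 137.3 K.
TOA radiative forcing: ΔF = (1−α)ΔS/4 = 0.51·(-6.43)/4 = -0.8198 W/m².
Planck response: λ_P = 4σT_e³ = 4·5.67×10⁻⁸·(137.3)³ = 0.5870 W/m²/K.
So ΔT₀ = -0.8198/0.5870 = -1.40 K.

-1.4 K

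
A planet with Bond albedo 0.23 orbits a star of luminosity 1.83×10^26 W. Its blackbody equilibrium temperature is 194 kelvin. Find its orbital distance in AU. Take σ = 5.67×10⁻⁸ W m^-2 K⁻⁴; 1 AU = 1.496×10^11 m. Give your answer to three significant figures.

Required flux: S = 4σT⁴/(1−α) = 417.2 W m^-2.
S = L/(4πd²) → d = √(L/4πS) = √(1.83×10^26/(4π·417.2)) = 1.868×10^11 m = 1.249 AU.

1.25 AU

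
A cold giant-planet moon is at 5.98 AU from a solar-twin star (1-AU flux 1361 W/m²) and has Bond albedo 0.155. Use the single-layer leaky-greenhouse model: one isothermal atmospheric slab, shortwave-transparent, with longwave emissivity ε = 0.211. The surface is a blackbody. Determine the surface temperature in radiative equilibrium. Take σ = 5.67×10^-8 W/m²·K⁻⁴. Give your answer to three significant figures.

112 K

By the inverse-square law, S = 1361/5.98² = 38.06 W/m².
Effective emission temperature (TOA balance): σT_e⁴ = S(1−α)/4 = 8.040 W/m² → T_e = 109.1 K.
The surface balance (absorbed SW + ε·downward IR = σT_s⁴) with T_a⁴ = T_s⁴/2 reduces to T_s = T_e·[2/(2−ε)]^¼ = 112.2 K.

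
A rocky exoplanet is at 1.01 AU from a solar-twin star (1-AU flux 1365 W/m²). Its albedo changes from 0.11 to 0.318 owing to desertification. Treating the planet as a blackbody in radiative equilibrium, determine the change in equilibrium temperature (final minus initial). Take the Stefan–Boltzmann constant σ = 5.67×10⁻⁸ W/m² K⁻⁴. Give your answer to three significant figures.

-17.3 kelvin

By the inverse-square law, S = 1365/1.01² = 1338 W/m².
Initial: T₁ = [S(1−0.11)/(4σ)]^(1/4) = 269.2 K.
After:  T₂ = [1338·0.682/(4σ)]^(1/4) = 251.9 K.
ΔT = T₂ − T₁ = -17.33 K.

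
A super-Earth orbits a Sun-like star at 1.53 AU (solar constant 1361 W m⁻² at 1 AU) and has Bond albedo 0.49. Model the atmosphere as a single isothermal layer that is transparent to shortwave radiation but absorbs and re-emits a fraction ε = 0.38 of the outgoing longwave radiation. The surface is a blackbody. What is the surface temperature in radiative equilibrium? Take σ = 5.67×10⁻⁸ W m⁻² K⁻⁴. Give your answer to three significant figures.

By the inverse-square law, S = 1361/1.53² = 581.4 W m⁻².
The planet radiates to space at T_e = [S(1−α)/(4σ)]^(1/4) = 190.2 K.
For a single slab of emissivity ε, T_s⁴ = 2T_e⁴/(2−ε); thus T_s = 190.2·(1.235)^(1/4) = 200.4 K.

200 K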